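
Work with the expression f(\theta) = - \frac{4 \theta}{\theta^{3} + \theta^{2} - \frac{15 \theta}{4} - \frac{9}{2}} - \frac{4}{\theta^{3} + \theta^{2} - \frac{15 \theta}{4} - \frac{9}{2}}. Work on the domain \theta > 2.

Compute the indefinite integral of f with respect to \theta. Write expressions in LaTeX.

F(\theta) = \frac{8 \left(- 6 \left(2 \theta + 3\right) \log{\left(\theta - 2 \right)} + 6 \left(2 \theta + 3\right) \log{\left(\theta + \frac{3}{2} \right)} + 7\right)}{49 \left(2 \theta + 3\right)} + C

Factor the denominator (\left(\theta - 2\right) \left(2 \theta + 3\right)^{2}) and decompose: f = \frac{96}{49 \left(2 \theta + 3\right)} - \frac{16}{7 \left(2 \theta + 3\right)^{2}} - \frac{48}{49 \left(\theta - 2\right)}; each piece integrates to a log, atan, or power term.
Check: d/d\theta[\frac{8 \left(- 6 \left(2 \theta + 3\right) \log{\left(\theta - 2 \right)} + 6 \left(2 \theta + 3\right) \log{\left(\theta + \frac{3}{2} \right)} + 7\right)}{49 \left(2 \theta + 3\right)}] = \frac{- 16 \theta - 16}{4 \theta^{3} + 4 \theta^{2} - 15 \theta - 18}, which equals f(\theta).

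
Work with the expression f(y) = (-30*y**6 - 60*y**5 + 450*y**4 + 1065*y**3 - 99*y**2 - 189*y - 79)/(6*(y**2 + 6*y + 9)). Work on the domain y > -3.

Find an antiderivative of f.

Since d/dy undoes antidifferentiation here, F'(y) = f(y) is required of F(y).
Check: d/dy[(-12*y**6 + 24*y**5 + 180*y**4 - 15*y**3 - 63*y**2 - 54*y - 4)/(12*y + 36)] = (-30*y**6 - 60*y**5 + 450*y**4 + 1065*y**3 - 99*y**2 - 189*y - 79)/(6*y**2 + 36*y + 54), which equals f(y).

An antiderivative is F(y) = (-12*y**6 + 24*y**5 + 180*y**4 - 15*y**3 - 63*y**2 - 54*y - 4)/(12*y + 36).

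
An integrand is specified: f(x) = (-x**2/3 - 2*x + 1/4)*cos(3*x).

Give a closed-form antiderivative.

An antiderivative is F(x) = -x**2*sin(3*x)/9 - 2*x*sin(3*x)/3 - 2*x*cos(3*x)/27 + 35*sin(3*x)/324 - 2*cos(3*x)/9.

Check any antiderivative F(x) by computing F'(x) and comparing it with f(x).
Check: d/dx[-x**2*sin(3*x)/9 - 2*x*sin(3*x)/3 - 2*x*cos(3*x)/27 + 35*sin(3*x)/324 - 2*cos(3*x)/9] = -x**2*cos(3*x)/3 - 2*x*cos(3*x) + cos(3*x)/4, which equals f(x).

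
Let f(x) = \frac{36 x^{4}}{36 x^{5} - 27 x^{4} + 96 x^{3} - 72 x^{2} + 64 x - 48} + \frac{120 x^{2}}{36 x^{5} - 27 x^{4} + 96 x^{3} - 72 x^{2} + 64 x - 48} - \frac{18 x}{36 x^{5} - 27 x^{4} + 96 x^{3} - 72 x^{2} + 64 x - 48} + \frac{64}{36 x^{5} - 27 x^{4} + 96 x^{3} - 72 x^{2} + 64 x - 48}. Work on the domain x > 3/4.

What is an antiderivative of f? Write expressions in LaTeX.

An antiderivative is F(x) = \log{\left(4 x - 3 \right)} - \frac{1}{3 x^{2} + 4}.

The integrand splits into summands that can be handled one at a time.
Check: d/dx[\log{\left(4 x - 3 \right)} - \frac{1}{3 x^{2} + 4}] = \frac{36 x^{4} + 120 x^{2} - 18 x + 64}{36 x^{5} - 27 x^{4} + 96 x^{3} - 72 x^{2} + 64 x - 48}, which equals f(x).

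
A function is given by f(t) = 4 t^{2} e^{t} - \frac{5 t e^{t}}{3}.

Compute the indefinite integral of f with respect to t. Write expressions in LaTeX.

F(t) = \frac{\left(12 t^{2} - 29 t + 29\right) e^{t}}{3} + C

f has the shape u'v + uv' for u = 4 t^{2} - \frac{29 t}{3} + \frac{29}{3} and v = e^{t} — it is the derivative of the product u*v.
Check: d/dt[\frac{\left(12 t^{2} - 29 t + 29\right) e^{t}}{3}] = 4 t^{2} e^{t} - \frac{5 t e^{t}}{3} = f(t).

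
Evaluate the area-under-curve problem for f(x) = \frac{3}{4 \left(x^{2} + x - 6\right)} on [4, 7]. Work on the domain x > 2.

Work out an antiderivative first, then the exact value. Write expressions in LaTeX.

The denominator factors as 4 \left(x - 2\right) \left(x + 3\right); partial fractions split f into directly integrable pieces: - \frac{3}{20 \left(x + 3\right)} + \frac{3}{20 \left(x - 2\right)}.
F(x) = - \frac{3 \left(- \log{\left(x - 2 \right)} + \log{\left(x + 3 \right)}\right)}{20} is an antiderivative of f.
Check: d/dx[- \frac{3 \left(- \log{\left(x - 2 \right)} + \log{\left(x + 3 \right)}\right)}{20}] = \frac{3}{4 x^{2} + 4 x - 24}, which equals f(x).
F(7) = - \frac{3 \log{\left(10 \right)}}{20} + \frac{3 \log{\left(5 \right)}}{20}; F(4) = - \frac{3 \log{\left(7 \right)}}{20} + \frac{3 \log{\left(2 \right)}}{20}.
Integral = F(7) - F(4) = - \frac{3 \log{\left(10 \right)}}{20} - \frac{3 \log{\left(2 \right)}}{20} + \frac{3 \log{\left(5 \right)}}{20} + \frac{3 \log{\left(7 \right)}}{20}.

Antiderivative: F(x) = - \frac{3 \left(- \log{\left(x - 2 \right)} + \log{\left(x + 3 \right)}\right)}{20}; value = - \frac{3 \log{\left(10 \right)}}{20} - \frac{3 \log{\left(2 \right)}}{20} + \frac{3 \log{\left(5 \right)}}{20} + \frac{3 \log{\left(7 \right)}}{20}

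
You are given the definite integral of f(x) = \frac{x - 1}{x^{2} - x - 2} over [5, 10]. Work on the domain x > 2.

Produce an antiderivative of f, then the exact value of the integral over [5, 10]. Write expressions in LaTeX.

Antiderivative: F(x) = \frac{\log{\left(x - 2 \right)}}{3} + \frac{2 \log{\left(x + 1 \right)}}{3}; value = - \frac{2 \log{\left(6 \right)}}{3} - \frac{\log{\left(3 \right)}}{3} + \frac{\log{\left(8 \right)}}{3} + \frac{2 \log{\left(11 \right)}}{3}

The denominator factors as \left(x - 2\right) \left(x + 1\right); partial fractions split f into directly integrable pieces: \frac{2}{3 \left(x + 1\right)} + \frac{1}{3 \left(x - 2\right)}.
F(x) = \frac{\log{\left(x - 2 \right)}}{3} + \frac{2 \log{\left(x + 1 \right)}}{3} is an antiderivative of f.
Check: d/dx[\frac{\log{\left(x - 2 \right)}}{3} + \frac{2 \log{\left(x + 1 \right)}}{3}] = \frac{x - 1}{x^{2} - x - 2} = f(x).
F(10) = \frac{\log{\left(8 \right)}}{3} + \frac{2 \log{\left(11 \right)}}{3}; F(5) = \frac{\log{\left(3 \right)}}{3} + \frac{2 \log{\left(6 \right)}}{3}.
Integral = F(10) - F(5) = - \frac{2 \log{\left(6 \right)}}{3} - \frac{\log{\left(3 \right)}}{3} + \frac{\log{\left(8 \right)}}{3} + \frac{2 \log{\left(11 \right)}}{3}.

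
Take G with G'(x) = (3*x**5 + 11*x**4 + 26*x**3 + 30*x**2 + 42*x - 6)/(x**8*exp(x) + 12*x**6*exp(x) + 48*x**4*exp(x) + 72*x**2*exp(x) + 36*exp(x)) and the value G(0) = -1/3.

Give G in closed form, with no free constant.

Whatever form G(x) takes, its d/dx must return the stated G'(x).
A general antiderivative is -3*(x + 2/3)*exp(-x)/(2*(x**4/2 + 3*x**2 + 3)) + C.
The condition gives C = -1/3 - (-1/3) = 0.
So G(x) = -(3*x + 2)*exp(-x)/(x**4 + 6*x**2 + 6).
Check: d/dx[-(3*x + 2)*exp(-x)/(x**4 + 6*x**2 + 6)] = (3*x**5 + 11*x**4 + 26*x**3 + 30*x**2 + 42*x - 6)/(x**8*exp(x) + 12*x**6*exp(x) + 48*x**4*exp(x) + 72*x**2*exp(x) + 36*exp(x)) = G'(x).

G(x) = -(3*x + 2)*exp(-x)/(x**4 + 6*x**2 + 6)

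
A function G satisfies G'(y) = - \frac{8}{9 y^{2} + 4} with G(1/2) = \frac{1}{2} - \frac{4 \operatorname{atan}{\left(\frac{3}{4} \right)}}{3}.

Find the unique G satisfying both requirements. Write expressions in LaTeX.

G(y) = \frac{1}{2} - \frac{4 \operatorname{atan}{\left(\frac{3 y}{2} \right)}}{3}

Check a candidate G(y) by differentiating: d/dy[G] must match the given G'(y).
A general antiderivative is - \frac{4 \operatorname{atan}{\left(\frac{3 y}{2} \right)}}{3} + C.
The condition gives C = \frac{1}{2} - \frac{4 \operatorname{atan}{\left(\frac{3}{4} \right)}}{3} - (- \frac{4 \operatorname{atan}{\left(\frac{3}{4} \right)}}{3}) = \frac{1}{2}.
So G(y) = \frac{1}{2} - \frac{4 \operatorname{atan}{\left(\frac{3 y}{2} \right)}}{3}.
Check: d/dy[\frac{1}{2} - \frac{4 \operatorname{atan}{\left(\frac{3 y}{2} \right)}}{3}] = - \frac{8}{9 y^{2} + 4} = G'(y).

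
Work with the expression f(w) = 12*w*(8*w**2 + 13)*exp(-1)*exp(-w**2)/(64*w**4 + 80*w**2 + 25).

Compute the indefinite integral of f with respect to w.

F(w) = -6*exp(-1)*exp(-w**2)/(8*w**2 + 5) + C

Recognize the product-rule pattern: f = u'v + uv' with u = -3/(4*w**2 + 5/2), v = exp(-w**2 - 1), so integration by parts undoes it.
Check: d/dw[-6*exp(-1)*exp(-w**2)/(8*w**2 + 5)] = (96*w**3 + 156*w)/(64*exp(1)*w**4*exp(w**2) + 80*exp(1)*w**2*exp(w**2) + 25*exp(1)*exp(w**2)), which equals f(w).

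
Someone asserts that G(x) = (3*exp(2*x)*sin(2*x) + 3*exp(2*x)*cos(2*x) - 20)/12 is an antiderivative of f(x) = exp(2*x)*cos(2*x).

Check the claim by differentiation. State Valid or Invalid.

d/dx[G] = exp(2*x)*cos(2*x)
This equals f(x) exactly, so the claim holds.

Valid - the claim checks out under differentiation.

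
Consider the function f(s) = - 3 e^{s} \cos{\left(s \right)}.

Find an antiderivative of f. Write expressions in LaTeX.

Since d/ds undoes antidifferentiation here, F'(s) = f(s) is required of F(s).
Check: d/ds[- \frac{3 e^{s} \sin{\left(s \right)}}{2} - \frac{3 e^{s} \cos{\left(s \right)}}{2}] = - 3 e^{s} \cos{\left(s \right)} = f(s).

An antiderivative is F(s) = - \frac{3 e^{s} \sin{\left(s \right)}}{2} - \frac{3 e^{s} \cos{\left(s \right)}}{2}.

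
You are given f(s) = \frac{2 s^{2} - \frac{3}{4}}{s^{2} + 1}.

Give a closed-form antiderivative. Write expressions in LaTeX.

An antiderivative is F(s) = 2 s - \frac{11 \operatorname{atan}{\left(s \right)}}{4}.

Check any antiderivative F(s) by computing F'(s) and comparing it with f(s).
Check: d/ds[2 s - \frac{11 \operatorname{atan}{\left(s \right)}}{4}] = \frac{8 s^{2} - 3}{4 s^{2} + 4}, which equals f(s).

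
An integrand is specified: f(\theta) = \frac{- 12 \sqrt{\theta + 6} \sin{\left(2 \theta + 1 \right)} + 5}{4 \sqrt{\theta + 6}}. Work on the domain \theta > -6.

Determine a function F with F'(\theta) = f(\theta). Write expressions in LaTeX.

An antiderivative is F(\theta) = \frac{5 \sqrt{\theta + 6} + 3 \cos{\left(2 \theta + 1 \right)}}{2}.

Recover f(\theta) by differentiating a candidate F(\theta); any mismatch rules it out.
Check: d/d\theta[\frac{5 \sqrt{\theta + 6} + 3 \cos{\left(2 \theta + 1 \right)}}{2}] = \frac{- 12 \sqrt{\theta + 6} \sin{\left(2 \theta + 1 \right)} + 5}{4 \sqrt{\theta + 6}} = f(\theta).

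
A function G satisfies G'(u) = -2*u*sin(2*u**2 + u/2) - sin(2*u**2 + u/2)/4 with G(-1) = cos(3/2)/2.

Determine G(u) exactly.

G(u) = cos(2*u**2 + u/2)/2

The substitution w = 2*u**2 + u/2 works: G'(u) is exactly (dG/dw)*(dw/du) for that inner function.
A general antiderivative is cos(2*u**2 + u/2)/2 + C.
The condition gives C = cos(3/2)/2 - (cos(3/2)/2) = 0.
So G(u) = cos(2*u**2 + u/2)/2.
Check: d/du[cos(2*u**2 + u/2)/2] = -2*u*sin(2*u**2 + u/2) - sin(2*u**2 + u/2)/4 = G'(u).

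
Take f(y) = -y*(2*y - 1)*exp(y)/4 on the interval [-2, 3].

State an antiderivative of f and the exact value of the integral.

Antiderivative: F(y) = (-2*y**2 + 5*y - 5)*exp(y)/4; value = -2*exp(3) + 23*exp(-2)/4

f has the shape u'v + uv' for u = -y**2/2 + 5*y/4 - 5/4 and v = exp(y) — it is the derivative of the product u*v.
F(y) = (-2*y**2 + 5*y - 5)*exp(y)/4 is an antiderivative of f.
Check: d/dy[(-2*y**2 + 5*y - 5)*exp(y)/4] = -y**2*exp(y)/2 + y*exp(y)/4, which equals f(y).
F(3) = -2*exp(3); F(-2) = -23*exp(-2)/4.
Integral = F(3) - F(-2) = -2*exp(3) + 23*exp(-2)/4.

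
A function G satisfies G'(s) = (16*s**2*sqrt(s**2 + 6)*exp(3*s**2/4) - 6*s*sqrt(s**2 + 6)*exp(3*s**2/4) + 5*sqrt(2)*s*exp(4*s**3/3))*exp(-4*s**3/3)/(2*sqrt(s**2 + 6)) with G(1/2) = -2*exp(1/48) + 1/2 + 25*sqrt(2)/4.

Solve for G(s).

A first test for any G(s): its s-derivative must equal the given G'(s).
A general antiderivative is 5*sqrt(s**2/2 + 3) - 2*exp(-4*s**3/3 + 3*s**2/4) + C.
The condition gives C = -2*exp(1/48) + 1/2 + 25*sqrt(2)/4 - (-2*exp(1/48) + 25*sqrt(2)/4) = 1/2.
So G(s) = -(-5*sqrt(2)*sqrt(s**2 + 6) + 4*exp(3*s**2/4)*exp(-4*s**3/3) - 1)/2.
Check: d/ds[-(-5*sqrt(2)*sqrt(s**2 + 6) + 4*exp(3*s**2/4)*exp(-4*s**3/3) - 1)/2] = (16*s**2*sqrt(s**2 + 6)*exp(3*s**2/4) - 6*s*sqrt(s**2 + 6)*exp(3*s**2/4) + 5*sqrt(2)*s*exp(4*s**3/3))*exp(-4*s**3/3)/(2*sqrt(s**2 + 6)) = G'(s).

G(s) = -(-5*sqrt(2)*sqrt(s**2 + 6) + 4*exp(3*s**2/4)*exp(-4*s**3/3) - 1)/2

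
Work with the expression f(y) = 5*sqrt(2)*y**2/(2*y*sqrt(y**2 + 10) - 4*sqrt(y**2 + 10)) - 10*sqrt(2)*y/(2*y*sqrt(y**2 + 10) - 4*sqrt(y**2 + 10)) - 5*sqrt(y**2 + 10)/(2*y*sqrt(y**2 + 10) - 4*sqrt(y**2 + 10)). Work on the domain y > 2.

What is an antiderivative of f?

Integrate term by term and add the pieces.
Check: d/dy[-5*(-sqrt(2)*sqrt(y**2 + 10) + log(y - 2))/2] = (5*sqrt(2)*y**2 - 10*sqrt(2)*y - 5*sqrt(y**2 + 10))/(2*y*sqrt(y**2 + 10) - 4*sqrt(y**2 + 10)), which equals f(y).

An antiderivative is F(y) = -5*(-sqrt(2)*sqrt(y**2 + 10) + log(y - 2))/2.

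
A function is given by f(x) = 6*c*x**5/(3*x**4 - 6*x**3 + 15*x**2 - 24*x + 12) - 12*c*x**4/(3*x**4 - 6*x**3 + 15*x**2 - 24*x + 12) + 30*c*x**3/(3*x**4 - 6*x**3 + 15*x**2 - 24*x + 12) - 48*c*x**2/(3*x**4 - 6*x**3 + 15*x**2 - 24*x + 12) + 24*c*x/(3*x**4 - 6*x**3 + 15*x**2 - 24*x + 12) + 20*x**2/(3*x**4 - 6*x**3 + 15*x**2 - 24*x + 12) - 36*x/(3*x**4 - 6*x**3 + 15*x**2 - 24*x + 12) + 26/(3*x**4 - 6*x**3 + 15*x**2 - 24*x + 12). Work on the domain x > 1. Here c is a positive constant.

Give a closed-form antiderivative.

An antiderivative is F(x) = (3*c*x**3 - 3*c*x**2 + 9*x*atan(x/2) - 9*atan(x/2) - 2)/(3*(x - 1)).

The integrand splits into summands that can be handled one at a time.
Check: d/dx[(3*c*x**3 - 3*c*x**2 + 9*x*atan(x/2) - 9*atan(x/2) - 2)/(3*(x - 1))] = (6*c*x**5 - 12*c*x**4 + 30*c*x**3 - 48*c*x**2 + 24*c*x + 20*x**2 - 36*x + 26)/(3*x**4 - 6*x**3 + 15*x**2 - 24*x + 12), which equals f(x).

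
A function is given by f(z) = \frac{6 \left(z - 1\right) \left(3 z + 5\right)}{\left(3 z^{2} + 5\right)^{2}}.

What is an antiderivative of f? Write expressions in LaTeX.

f has the shape u'v + uv' for u = \frac{1}{z^{2} + \frac{5}{3}} and v = - 2 z - \frac{2}{3} — it is the derivative of the product u*v.
Check: d/dz[- \frac{2 z}{z^{2} + \frac{5}{3}} - \frac{2}{3 z^{2} + 5}] = \frac{18 z^{2} + 12 z - 30}{9 z^{4} + 30 z^{2} + 25}, which equals f(z).

An antiderivative is F(z) = - \frac{2 z}{z^{2} + \frac{5}{3}} - \frac{2}{3 z^{2} + 5}.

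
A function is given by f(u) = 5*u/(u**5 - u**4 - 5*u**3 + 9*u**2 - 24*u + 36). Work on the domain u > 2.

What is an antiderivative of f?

An antiderivative is F(u) = -19*log(u - 2)/245 - log(u + 3)/20 + 25*log(u**2 + 3)/392 - 55*sqrt(3)*atan(sqrt(3)*u/3)/588 - 10/(35*u - 70).

The denominator factors as (u - 2)**2*(u + 3)*(u**2 + 3); partial fractions split f into directly integrable pieces: 5*(5*u - 11)/(196*(u**2 + 3)) - 1/(20*(u + 3)) - 19/(245*(u - 2)) + 2/(7*(u - 2)**2).
Check: d/du[-19*log(u - 2)/245 - log(u + 3)/20 + 25*log(u**2 + 3)/392 - 55*sqrt(3)*atan(sqrt(3)*u/3)/588 - 10/(35*u - 70)] = 5*u/(u**5 - u**4 - 5*u**3 + 9*u**2 - 24*u + 36) = f(u).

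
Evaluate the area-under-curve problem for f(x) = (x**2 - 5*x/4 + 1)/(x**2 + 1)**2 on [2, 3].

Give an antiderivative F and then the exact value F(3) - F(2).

Differentiate the proposed F(x) back; it has to land on f(x) exactly.
F(x) = (8*x**2*atan(x) + 8*atan(x) + 5)/(8*x**2 + 8) is an antiderivative of f.
Check: d/dx[(8*x**2*atan(x) + 8*atan(x) + 5)/(8*x**2 + 8)] = (4*x**2 - 5*x + 4)/(4*x**4 + 8*x**2 + 4), which equals f(x).
F(3) = 1/16 + atan(3); F(2) = 1/8 + atan(2).
Integral = F(3) - F(2) = -atan(2) - 1/16 + atan(3).

Antiderivative: F(x) = (8*x**2*atan(x) + 8*atan(x) + 5)/(8*x**2 + 8); value = -atan(2) - 1/16 + atan(3)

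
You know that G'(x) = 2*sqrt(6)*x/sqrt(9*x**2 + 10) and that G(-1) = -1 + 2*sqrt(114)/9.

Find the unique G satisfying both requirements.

G(x) = 2*sqrt(6)*sqrt(9*x**2 + 10)/9 - 1

G'(x) matches the chain-rule pattern g'(h)*h' with inner function h(x) = 3*x**2/2 + 5/3; substituting u = h(x) collapses the integral.
A general antiderivative is 4*sqrt(3*x**2/2 + 5/3)/3 + C.
The condition gives C = -1 + 2*sqrt(114)/9 - (2*sqrt(114)/9) = -1.
So G(x) = 2*sqrt(6)*sqrt(9*x**2 + 10)/9 - 1.
Check: d/dx[2*sqrt(6)*sqrt(9*x**2 + 10)/9 - 1] = 2*sqrt(6)*x/sqrt(9*x**2 + 10) = G'(x).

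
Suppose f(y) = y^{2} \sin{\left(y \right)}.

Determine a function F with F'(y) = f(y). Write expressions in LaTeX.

Any candidate F(y) must reproduce f(y) exactly when differentiated.
Check: d/dy[- y^{2} \cos{\left(y \right)} + 2 y \sin{\left(y \right)} + 2 \cos{\left(y \right)}] = y^{2} \sin{\left(y \right)} = f(y).

An antiderivative is F(y) = - y^{2} \cos{\left(y \right)} + 2 y \sin{\left(y \right)} + 2 \cos{\left(y \right)}.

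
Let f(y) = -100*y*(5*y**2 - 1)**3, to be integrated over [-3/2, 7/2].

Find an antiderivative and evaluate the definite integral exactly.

f matches the chain-rule pattern g'(h)*h' with inner function h(y) = 1 - 5*y**2; substituting u = h(y) collapses the integral.
F(y) = -5*(1 - 5*y**2)**4/2 is an antiderivative of f.
Check: d/dy[-5*(1 - 5*y**2)**4/2] = -12500*y**7 + 7500*y**5 - 1500*y**3 + 100*y, which equals f(y).
F(7/2) = -16867012805/512; F(-3/2) = -14128805/512.
Integral = F(7/2) - F(-3/2) = -526652625/16.

Antiderivative: F(y) = -5*(1 - 5*y**2)**4/2; value = -526652625/16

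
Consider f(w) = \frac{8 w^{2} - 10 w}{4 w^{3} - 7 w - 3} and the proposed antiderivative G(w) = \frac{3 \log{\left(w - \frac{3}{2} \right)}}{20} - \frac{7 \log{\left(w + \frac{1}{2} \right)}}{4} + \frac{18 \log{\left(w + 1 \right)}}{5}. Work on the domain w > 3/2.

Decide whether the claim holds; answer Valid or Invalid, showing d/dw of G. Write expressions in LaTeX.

d/dw[G] = \frac{8 w^{2} - 10 w}{4 w^{3} - 7 w - 3}
This equals f(w) exactly, so the claim holds.

Valid: G'(w) = f(w).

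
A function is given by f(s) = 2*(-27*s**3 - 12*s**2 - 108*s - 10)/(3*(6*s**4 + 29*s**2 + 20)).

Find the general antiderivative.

Check any antiderivative F(s) by computing F'(s) and comparing it with f(s).
Check: d/ds[-3*log(2*s**2 + 5/3)/2 - 2*atan(s/2)/3] = (-54*s**3 - 24*s**2 - 216*s - 20)/(18*s**4 + 87*s**2 + 60), which equals f(s).

F(s) = -3*log(2*s**2 + 5/3)/2 - 2*atan(s/2)/3 + C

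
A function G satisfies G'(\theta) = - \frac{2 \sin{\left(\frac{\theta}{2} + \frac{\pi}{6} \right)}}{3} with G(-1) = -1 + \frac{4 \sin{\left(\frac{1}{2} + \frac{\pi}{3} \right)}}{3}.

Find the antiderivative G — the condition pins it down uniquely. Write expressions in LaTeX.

The proposed G(\theta) is checked by its d/d\theta: the result must match the given G'(\theta).
A general antiderivative is \frac{4 \cos{\left(\frac{\theta}{2} + \frac{\pi}{6} \right)}}{3} + C.
The condition gives C = -1 + \frac{4 \sin{\left(\frac{1}{2} + \frac{\pi}{3} \right)}}{3} - (\frac{4 \sin{\left(\frac{1}{2} + \frac{\pi}{3} \right)}}{3}) = -1.
So G(\theta) = \frac{4 \cos{\left(\frac{\theta}{2} + \frac{\pi}{6} \right)}}{3} - 1.
Check: d/d\theta[\frac{4 \cos{\left(\frac{\theta}{2} + \frac{\pi}{6} \right)}}{3} - 1] = - \frac{2 \sin{\left(\frac{\theta}{2} + \frac{\pi}{6} \right)}}{3} = G'(\theta).

G(\theta) = \frac{4 \cos{\left(\frac{\theta}{2} + \frac{\pi}{6} \right)}}{3} - 1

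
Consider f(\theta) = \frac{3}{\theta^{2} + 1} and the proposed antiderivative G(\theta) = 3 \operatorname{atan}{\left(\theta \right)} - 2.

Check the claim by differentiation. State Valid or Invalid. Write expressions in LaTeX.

Valid. The derivative of G reproduces f.

d/d\theta[G] = \frac{3}{\theta^{2} + 1}
This equals f(\theta) exactly, so the claim holds.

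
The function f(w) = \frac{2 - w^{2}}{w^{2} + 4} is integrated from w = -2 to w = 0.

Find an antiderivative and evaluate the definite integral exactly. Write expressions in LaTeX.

Antiderivative: F(w) = - w + 3 \operatorname{atan}{\left(\frac{w}{2} \right)}; value = -2 + \frac{3 \pi}{4}

Check any antiderivative F(w) by computing F'(w) and comparing it with f(w).
F(w) = - w + 3 \operatorname{atan}{\left(\frac{w}{2} \right)} is an antiderivative of f.
Check: d/dw[- w + 3 \operatorname{atan}{\left(\frac{w}{2} \right)}] = \frac{2 - w^{2}}{w^{2} + 4} = f(w).
F(0) = 0; F(-2) = 2 - \frac{3 \pi}{4}.
Integral = F(0) - F(-2) = -2 + \frac{3 \pi}{4}.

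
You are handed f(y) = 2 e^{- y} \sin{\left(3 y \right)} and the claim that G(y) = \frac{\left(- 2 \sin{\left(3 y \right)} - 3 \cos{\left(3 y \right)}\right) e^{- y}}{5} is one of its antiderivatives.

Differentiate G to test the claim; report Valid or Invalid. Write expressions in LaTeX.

Invalid: d/dy[G] - f = \frac{\left(\sin{\left(3 y \right)} - 3 \cos{\left(3 y \right)}\right) e^{- y}}{5}, which is not 0.

d/dy[G] = \frac{\left(11 \sin{\left(3 y \right)} - 3 \cos{\left(3 y \right)}\right) e^{- y}}{5}
d/dy[G] - f(y) = \frac{\left(\sin{\left(3 y \right)} - 3 \cos{\left(3 y \right)}\right) e^{- y}}{5} != 0.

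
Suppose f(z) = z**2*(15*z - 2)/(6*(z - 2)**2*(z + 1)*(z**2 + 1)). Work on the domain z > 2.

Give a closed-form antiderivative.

An antiderivative is F(z) = (2704*z*log(z - 2) - 850*z*log(z + 1) - 927*z*log(z**2 + 1) + 522*z*atan(z) - 5408*log(z - 2) + 1700*log(z + 1) + 1854*log(z**2 + 1) - 1044*atan(z) - 6720)/(5400*(z - 2)).

Factor the denominator (6*(z - 2)**2*(z + 1)*(z**2 + 1)) and decompose: f = -(103*z - 29)/(300*(z**2 + 1)) - 17/(108*(z + 1)) + 338/(675*(z - 2)) + 56/(45*(z - 2)**2); each piece integrates to a log, atan, or power term.
Check: d/dz[(2704*z*log(z - 2) - 850*z*log(z + 1) - 927*z*log(z**2 + 1) + 522*z*atan(z) - 5408*log(z - 2) + 1700*log(z + 1) + 1854*log(z**2 + 1) - 1044*atan(z) - 6720)/(5400*(z - 2))] = (15*z**3 - 2*z**2)/(6*z**5 - 18*z**4 + 6*z**3 + 6*z**2 + 24), which equals f(z).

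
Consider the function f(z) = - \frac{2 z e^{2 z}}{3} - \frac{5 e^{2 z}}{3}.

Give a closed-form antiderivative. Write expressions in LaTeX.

An antiderivative is F(z) = - \frac{\left(z + 2\right) e^{2 z}}{3}.

Recognize the product-rule pattern: f = u'v + uv' with u = - \frac{z}{3} - \frac{2}{3}, v = e^{2 z}, so integration by parts undoes it.
Check: d/dz[- \frac{\left(z + 2\right) e^{2 z}}{3}] = - \frac{2 z e^{2 z}}{3} - \frac{5 e^{2 z}}{3} = f(z).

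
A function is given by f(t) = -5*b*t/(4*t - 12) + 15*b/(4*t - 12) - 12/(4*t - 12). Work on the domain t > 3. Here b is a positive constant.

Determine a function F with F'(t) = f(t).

An antiderivative is F(t) = -5*b*t/4 - 3*log(2*t - 6).

Integrate term by term and add the pieces.
Check: d/dt[-5*b*t/4 - 3*log(2*t - 6)] = (-5*b*t + 15*b - 12)/(4*t - 12), which equals f(t).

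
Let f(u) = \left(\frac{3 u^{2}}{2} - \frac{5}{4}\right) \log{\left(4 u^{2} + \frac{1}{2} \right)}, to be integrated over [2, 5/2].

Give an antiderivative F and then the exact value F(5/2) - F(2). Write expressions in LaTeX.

Whatever form F(u) takes, F'(u) = f(u) is non-negotiable.
F(u) = - \frac{u^{3}}{3} + \frac{21 u}{8} + \left(\frac{u^{3}}{2} - \frac{5 u}{4}\right) \log{\left(4 u^{2} + \frac{1}{2} \right)} - \frac{21 \sqrt{2} \operatorname{atan}{\left(2 \sqrt{2} u \right)}}{32} is an antiderivative of f.
Check: d/du[- \frac{u^{3}}{3} + \frac{21 u}{8} + \left(\frac{u^{3}}{2} - \frac{5 u}{4}\right) \log{\left(4 u^{2} + \frac{1}{2} \right)} - \frac{21 \sqrt{2} \operatorname{atan}{\left(2 \sqrt{2} u \right)}}{32}] = \frac{3 u^{2} \log{\left(4 u^{2} + \frac{1}{2} \right)}}{2} - \frac{5 \log{\left(4 u^{2} + \frac{1}{2} \right)}}{4}, which equals f(u).
F(5/2) = - \frac{21 \sqrt{2} \operatorname{atan}{\left(5 \sqrt{2} \right)}}{32} + \frac{65}{48} + \frac{75 \log{\left(\frac{51}{2} \right)}}{16}; F(2) = - \frac{21 \sqrt{2} \operatorname{atan}{\left(4 \sqrt{2} \right)}}{32} + \frac{31}{12} + \frac{3 \log{\left(\frac{33}{2} \right)}}{2}.
Integral = F(5/2) - F(2) = - \frac{3 \log{\left(\frac{33}{2} \right)}}{2} - \frac{21 \sqrt{2} \operatorname{atan}{\left(5 \sqrt{2} \right)}}{32} - \frac{59}{48} + \frac{21 \sqrt{2} \operatorname{atan}{\left(4 \sqrt{2} \right)}}{32} + \frac{75 \log{\left(\frac{51}{2} \right)}}{16}.

Antiderivative: F(u) = - \frac{u^{3}}{3} + \frac{21 u}{8} + \left(\frac{u^{3}}{2} - \frac{5 u}{4}\right) \log{\left(4 u^{2} + \frac{1}{2} \right)} - \frac{21 \sqrt{2} \operatorname{atan}{\left(2 \sqrt{2} u \right)}}{32}; value = - \frac{3 \log{\left(\frac{33}{2} \right)}}{2} - \frac{21 \sqrt{2} \operatorname{atan}{\left(5 \sqrt{2} \right)}}{32} - \frac{59}{48} + \frac{21 \sqrt{2} \operatorname{atan}{\left(4 \sqrt{2} \right)}}{32} + \frac{75 \log{\left(\frac{51}{2} \right)}}{16}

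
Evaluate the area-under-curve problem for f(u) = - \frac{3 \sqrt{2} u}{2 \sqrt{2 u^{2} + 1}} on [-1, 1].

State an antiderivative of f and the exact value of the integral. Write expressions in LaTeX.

f matches the chain-rule pattern g'(h)*h' with inner function h(u) = u^{2} + \frac{1}{2}; substituting w = h(u) collapses the integral.
F(u) = - \frac{3 \sqrt{2} \sqrt{2 u^{2} + 1}}{4} is an antiderivative of f.
Check: d/du[- \frac{3 \sqrt{2} \sqrt{2 u^{2} + 1}}{4}] = - \frac{3 \sqrt{2} u}{2 \sqrt{2 u^{2} + 1}} = f(u).
F(1) = - \frac{3 \sqrt{6}}{4}; F(-1) = - \frac{3 \sqrt{6}}{4}.
Integral = F(1) - F(-1) = 0.

Antiderivative: F(u) = - \frac{3 \sqrt{2} \sqrt{2 u^{2} + 1}}{4}; value = 0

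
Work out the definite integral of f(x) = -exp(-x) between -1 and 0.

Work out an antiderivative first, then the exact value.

Recover f(x) by differentiating a candidate F(x); any mismatch rules it out.
F(x) = exp(-x) is an antiderivative of f.
Check: d/dx[exp(-x)] = -exp(-x) = f(x).
F(0) = 1; F(-1) = exp(1).
Integral = F(0) - F(-1) = 1 - exp(1).

Antiderivative: F(x) = exp(-x); value = 1 - exp(1)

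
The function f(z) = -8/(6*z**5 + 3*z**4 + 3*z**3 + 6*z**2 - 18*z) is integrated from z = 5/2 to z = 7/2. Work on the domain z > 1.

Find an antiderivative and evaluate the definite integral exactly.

Factor the denominator (3*z*(z - 1)*(2*z + 3)*(z**2 + 2)) and decompose: f = -4*(7*z - 2)/(153*(z**2 + 2)) - 128/(765*(2*z + 3)) - 8/(45*(z - 1)) + 4/(9*z); each piece integrates to a log, atan, or power term.
F(z) = 2*(170*log(z) - 68*log(z - 1) - 32*log(z + 3/2) - 35*log(z**2 + 2) + 10*sqrt(2)*atan(sqrt(2)*z/2))/765 is an antiderivative of f.
Check: d/dz[2*(170*log(z) - 68*log(z - 1) - 32*log(z + 3/2) - 35*log(z**2 + 2) + 10*sqrt(2)*atan(sqrt(2)*z/2))/765] = -8/(6*z**5 + 3*z**4 + 3*z**3 + 6*z**2 - 18*z) = f(z).
F(7/2) = -14*log(57/4)/153 - 8*log(5/2)/45 - 64*log(5)/765 + 4*sqrt(2)*atan(7*sqrt(2)/4)/153 + 4*log(7/2)/9; F(5/2) = -14*log(33/4)/153 - 64*log(4)/765 - 8*log(3/2)/45 + 4*sqrt(2)*atan(5*sqrt(2)/4)/153 + 4*log(5/2)/9.
Integral = F(7/2) - F(5/2) = -28*log(5/2)/45 - 14*log(57/4)/153 - 64*log(5)/765 - 4*sqrt(2)*atan(5*sqrt(2)/4)/153 + 4*sqrt(2)*atan(7*sqrt(2)/4)/153 + 8*log(3/2)/45 + 64*log(4)/765 + 14*log(33/4)/153 + 4*log(7/2)/9.

Antiderivative: F(z) = 2*(170*log(z) - 68*log(z - 1) - 32*log(z + 3/2) - 35*log(z**2 + 2) + 10*sqrt(2)*atan(sqrt(2)*z/2))/765; value = -28*log(5/2)/45 - 14*log(57/4)/153 - 64*log(5)/765 - 4*sqrt(2)*atan(5*sqrt(2)/4)/153 + 4*sqrt(2)*atan(7*sqrt(2)/4)/153 + 8*log(3/2)/45 + 64*log(4)/765 + 14*log(33/4)/153 + 4*log(7/2)/9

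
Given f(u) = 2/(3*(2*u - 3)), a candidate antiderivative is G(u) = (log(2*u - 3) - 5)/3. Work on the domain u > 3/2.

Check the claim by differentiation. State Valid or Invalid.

Valid - the claim checks out under differentiation.

d/du[G] = 2/(6*u - 9)
This equals f(u) exactly, so the claim holds.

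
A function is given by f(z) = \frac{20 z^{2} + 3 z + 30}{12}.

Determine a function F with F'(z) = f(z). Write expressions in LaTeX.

An antiderivative is F(z) = \frac{5 z^{3}}{9} + \frac{z^{2}}{8} + \frac{5 z}{2}.

Recover f(z) by differentiating a candidate F(z); any mismatch rules it out.
Check: d/dz[\frac{5 z^{3}}{9} + \frac{z^{2}}{8} + \frac{5 z}{2}] = \frac{5 z^{2}}{3} + \frac{z}{4} + \frac{5}{2}, which equals f(z).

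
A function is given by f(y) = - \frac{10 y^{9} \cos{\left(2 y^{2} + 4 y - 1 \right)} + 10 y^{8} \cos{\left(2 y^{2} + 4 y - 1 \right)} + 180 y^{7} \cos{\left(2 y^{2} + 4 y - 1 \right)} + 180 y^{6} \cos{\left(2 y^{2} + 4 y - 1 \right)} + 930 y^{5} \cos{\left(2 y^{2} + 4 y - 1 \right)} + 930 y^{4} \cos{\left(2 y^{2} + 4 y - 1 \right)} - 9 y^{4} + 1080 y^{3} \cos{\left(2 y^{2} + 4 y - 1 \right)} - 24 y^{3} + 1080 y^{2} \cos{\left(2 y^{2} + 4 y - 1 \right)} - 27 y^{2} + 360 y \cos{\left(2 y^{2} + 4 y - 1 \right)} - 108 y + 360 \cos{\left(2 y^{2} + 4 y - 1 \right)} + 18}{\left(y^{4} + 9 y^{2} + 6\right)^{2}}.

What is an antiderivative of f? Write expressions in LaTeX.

An antiderivative is F(y) = - \frac{y}{\frac{y^{4}}{3} + 3 y^{2} + 2} - \frac{5 \sin{\left(2 y^{2} + 4 y - 1 \right)}}{2} - \frac{2}{\frac{y^{4}}{3} + 3 y^{2} + 2}.

An antiderivative F(y) passes only if d/dy[F] lands on f(y) exactly.
Check: d/dy[- \frac{y}{\frac{y^{4}}{3} + 3 y^{2} + 2} - \frac{5 \sin{\left(2 y^{2} + 4 y - 1 \right)}}{2} - \frac{2}{\frac{y^{4}}{3} + 3 y^{2} + 2}] = \frac{- 10 y^{9} \cos{\left(2 y^{2} + 4 y - 1 \right)} - 10 y^{8} \cos{\left(2 y^{2} + 4 y - 1 \right)} - 180 y^{7} \cos{\left(2 y^{2} + 4 y - 1 \right)} - 180 y^{6} \cos{\left(2 y^{2} + 4 y - 1 \right)} - 930 y^{5} \cos{\left(2 y^{2} + 4 y - 1 \right)} - 930 y^{4} \cos{\left(2 y^{2} + 4 y - 1 \right)} + 9 y^{4} - 1080 y^{3} \cos{\left(2 y^{2} + 4 y - 1 \right)} + 24 y^{3} - 1080 y^{2} \cos{\left(2 y^{2} + 4 y - 1 \right)} + 27 y^{2} - 360 y \cos{\left(2 y^{2} + 4 y - 1 \right)} + 108 y - 360 \cos{\left(2 y^{2} + 4 y - 1 \right)} - 18}{y^{8} + 18 y^{6} + 93 y^{4} + 108 y^{2} + 36}, which equals f(y).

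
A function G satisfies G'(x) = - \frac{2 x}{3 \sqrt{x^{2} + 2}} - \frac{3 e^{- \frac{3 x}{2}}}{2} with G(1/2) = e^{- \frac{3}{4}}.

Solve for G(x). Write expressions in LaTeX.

G(x) = - \frac{2 \sqrt{x^{2} + 2}}{3} + 1 + e^{- \frac{3 x}{2}}

The integrand splits into summands that can be handled one at a time.
A general antiderivative is - \frac{2 \sqrt{x^{2} + 2}}{3} + e^{- \frac{3 x}{2}} + C.
The condition gives C = e^{- \frac{3}{4}} - (-1 + e^{- \frac{3}{4}}) = 1.
So G(x) = - \frac{2 \sqrt{x^{2} + 2}}{3} + 1 + e^{- \frac{3 x}{2}}.
Check: d/dx[- \frac{2 \sqrt{x^{2} + 2}}{3} + 1 + e^{- \frac{3 x}{2}}] = \frac{\left(- 4 x e^{\frac{3 x}{2}} - 9 \sqrt{x^{2} + 2}\right) e^{- \frac{3 x}{2}}}{6 \sqrt{x^{2} + 2}}, which equals G'(x).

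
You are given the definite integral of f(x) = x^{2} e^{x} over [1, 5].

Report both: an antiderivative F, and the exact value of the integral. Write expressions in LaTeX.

Antiderivative: F(x) = \left(x^{2} - 2 x + 2\right) e^{x}; value = - e + 17 e^{5}

Recognize the product-rule pattern: f = u'v + uv' with u = x^{2} - 2 x + 2, v = e^{x}, so integration by parts undoes it.
F(x) = \left(x^{2} - 2 x + 2\right) e^{x} is an antiderivative of f.
Check: d/dx[\left(x^{2} - 2 x + 2\right) e^{x}] = x^{2} e^{x} = f(x).
F(5) = 17 e^{5}; F(1) = e.
Integral = F(5) - F(1) = - e + 17 e^{5}.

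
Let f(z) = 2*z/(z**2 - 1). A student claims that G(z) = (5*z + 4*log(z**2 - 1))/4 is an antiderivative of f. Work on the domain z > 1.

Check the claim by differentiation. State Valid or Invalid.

Invalid: d/dz[G] - f = 5/4, which is not 0.

d/dz[G] = (5*z**2 + 8*z - 5)/(4*z**2 - 4)
d/dz[G] - f(z) = 5/4 != 0.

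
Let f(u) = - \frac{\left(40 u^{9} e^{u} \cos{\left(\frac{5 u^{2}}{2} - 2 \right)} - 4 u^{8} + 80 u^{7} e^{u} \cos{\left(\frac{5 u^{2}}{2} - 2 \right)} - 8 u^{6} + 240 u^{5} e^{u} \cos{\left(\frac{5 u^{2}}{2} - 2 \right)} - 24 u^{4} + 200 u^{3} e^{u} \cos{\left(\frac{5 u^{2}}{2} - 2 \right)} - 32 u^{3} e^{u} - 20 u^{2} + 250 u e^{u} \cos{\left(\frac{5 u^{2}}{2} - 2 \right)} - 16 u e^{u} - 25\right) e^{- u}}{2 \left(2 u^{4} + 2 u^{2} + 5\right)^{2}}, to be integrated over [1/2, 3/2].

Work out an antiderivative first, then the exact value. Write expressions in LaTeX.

Check any antiderivative F(u) by computing F'(u) and comparing it with f(u).
F(u) = \frac{- 4 u^{4} e^{u} \sin{\left(\frac{5 u^{2}}{2} - 2 \right)} - 2 u^{4} - 4 u^{2} e^{u} \sin{\left(\frac{5 u^{2}}{2} - 2 \right)} - 2 u^{2} - 10 e^{u} \sin{\left(\frac{5 u^{2}}{2} - 2 \right)} - 4 e^{u} - 5}{4 u^{4} e^{u} + 4 u^{2} e^{u} + 10 e^{u}} is an antiderivative of f.
Check: d/du[\frac{- 4 u^{4} e^{u} \sin{\left(\frac{5 u^{2}}{2} - 2 \right)} - 2 u^{4} - 4 u^{2} e^{u} \sin{\left(\frac{5 u^{2}}{2} - 2 \right)} - 2 u^{2} - 10 e^{u} \sin{\left(\frac{5 u^{2}}{2} - 2 \right)} - 4 e^{u} - 5}{4 u^{4} e^{u} + 4 u^{2} e^{u} + 10 e^{u}}] = \frac{- 40 u^{9} e^{u} \cos{\left(\frac{5 u^{2}}{2} - 2 \right)} + 4 u^{8} - 80 u^{7} e^{u} \cos{\left(\frac{5 u^{2}}{2} - 2 \right)} + 8 u^{6} - 240 u^{5} e^{u} \cos{\left(\frac{5 u^{2}}{2} - 2 \right)} + 24 u^{4} - 200 u^{3} e^{u} \cos{\left(\frac{5 u^{2}}{2} - 2 \right)} + 32 u^{3} e^{u} + 20 u^{2} - 250 u e^{u} \cos{\left(\frac{5 u^{2}}{2} - 2 \right)} + 16 u e^{u} + 25}{8 u^{8} e^{u} + 16 u^{6} e^{u} + 48 u^{4} e^{u} + 40 u^{2} e^{u} + 50 e^{u}}, which equals f(u).
F(3/2) = - \frac{1}{2 e^{\frac{3}{2}}} - \frac{16}{157} - \sin{\left(\frac{29}{8} \right)}; F(1/2) = - \frac{16}{45} - \frac{1}{2 e^{\frac{1}{2}}} + \sin{\left(\frac{11}{8} \right)}.
Integral = F(3/2) - F(1/2) = - \sin{\left(\frac{11}{8} \right)} - \frac{1}{2 e^{\frac{3}{2}}} + \frac{1792}{7065} + \frac{1}{2 e^{\frac{1}{2}}} - \sin{\left(\frac{29}{8} \right)}.

Antiderivative: F(u) = \frac{- 4 u^{4} e^{u} \sin{\left(\frac{5 u^{2}}{2} - 2 \right)} - 2 u^{4} - 4 u^{2} e^{u} \sin{\left(\frac{5 u^{2}}{2} - 2 \right)} - 2 u^{2} - 10 e^{u} \sin{\left(\frac{5 u^{2}}{2} - 2 \right)} - 4 e^{u} - 5}{4 u^{4} e^{u} + 4 u^{2} e^{u} + 10 e^{u}}; value = - \sin{\left(\frac{11}{8} \right)} - \frac{1}{2 e^{\frac{3}{2}}} + \frac{1792}{7065} + \frac{1}{2 e^{\frac{1}{2}}} - \sin{\left(\frac{29}{8} \right)}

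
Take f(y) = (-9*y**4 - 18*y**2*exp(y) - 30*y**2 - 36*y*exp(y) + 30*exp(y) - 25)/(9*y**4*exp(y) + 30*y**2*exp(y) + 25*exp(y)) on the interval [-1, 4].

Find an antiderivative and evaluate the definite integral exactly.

Whatever form F(y) takes, F'(y) = f(y) is non-negotiable.
F(y) = (3*y**2 + 6*y*exp(y) + 6*exp(y) + 5)*exp(-y)/(3*y**2 + 5) is an antiderivative of f.
Check: d/dy[(3*y**2 + 6*y*exp(y) + 6*exp(y) + 5)*exp(-y)/(3*y**2 + 5)] = (-9*y**4 - 18*y**2*exp(y) - 30*y**2 - 36*y*exp(y) + 30*exp(y) - 25)/(9*y**4*exp(y) + 30*y**2*exp(y) + 25*exp(y)) = f(y).
F(4) = exp(-4) + 30/53; F(-1) = exp(1).
Integral = F(4) - F(-1) = -exp(1) + exp(-4) + 30/53.

Antiderivative: F(y) = (3*y**2 + 6*y*exp(y) + 6*exp(y) + 5)*exp(-y)/(3*y**2 + 5); value = -exp(1) + exp(-4) + 30/53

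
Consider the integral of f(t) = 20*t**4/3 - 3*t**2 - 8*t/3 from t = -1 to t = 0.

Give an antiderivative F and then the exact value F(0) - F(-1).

The integrand splits into summands that can be handled one at a time.
F(t) = t**2*(4*t**3 - 3*t - 4)/3 is an antiderivative of f.
Check: d/dt[t**2*(4*t**3 - 3*t - 4)/3] = 20*t**4/3 - 3*t**2 - 8*t/3 = f(t).
F(0) = 0; F(-1) = -5/3.
Integral = F(0) - F(-1) = 5/3.

Antiderivative: F(t) = t**2*(4*t**3 - 3*t - 4)/3; value = 5/3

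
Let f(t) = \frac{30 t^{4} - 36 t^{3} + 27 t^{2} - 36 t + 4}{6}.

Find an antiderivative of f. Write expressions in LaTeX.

An antiderivative is F(t) = t^{5} - \frac{3 t^{4}}{2} + \frac{3 t^{3}}{2} - 3 t^{2} + \frac{2 t}{3}.

Any candidate F(t) must reproduce f(t) exactly when differentiated.
Check: d/dt[t^{5} - \frac{3 t^{4}}{2} + \frac{3 t^{3}}{2} - 3 t^{2} + \frac{2 t}{3}] = 5 t^{4} - 6 t^{3} + \frac{9 t^{2}}{2} - 6 t + \frac{2}{3}, which equals f(t).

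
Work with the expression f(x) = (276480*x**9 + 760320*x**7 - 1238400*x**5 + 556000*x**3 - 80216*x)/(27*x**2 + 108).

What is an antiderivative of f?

Any candidate F(x) must reproduce f(x) exactly when differentiated.
Check: d/dx[5*(4*x**2 - 5/3)**4 - 4*log(x**2 + 4)] = (276480*x**9 + 760320*x**7 - 1238400*x**5 + 556000*x**3 - 80216*x)/(27*x**2 + 108) = f(x).

An antiderivative is F(x) = 5*(4*x**2 - 5/3)**4 - 4*log(x**2 + 4).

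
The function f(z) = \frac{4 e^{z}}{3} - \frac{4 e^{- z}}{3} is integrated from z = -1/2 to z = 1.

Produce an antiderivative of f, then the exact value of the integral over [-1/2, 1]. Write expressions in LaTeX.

Integrate term by term and add the pieces.
F(z) = \frac{4 e^{z}}{3} + \frac{4 e^{- z}}{3} is an antiderivative of f.
Check: d/dz[\frac{4 e^{z}}{3} + \frac{4 e^{- z}}{3}] = \frac{\left(4 e^{2 z} - 4\right) e^{- z}}{3}, which equals f(z).
F(1) = \frac{4}{3 e} + \frac{4 e}{3}; F(-1/2) = \frac{4}{3 e^{\frac{1}{2}}} + \frac{4 e^{\frac{1}{2}}}{3}.
Integral = F(1) - F(-1/2) = - \frac{4 e^{\frac{1}{2}}}{3} - \frac{4}{3 e^{\frac{1}{2}}} + \frac{4}{3 e} + \frac{4 e}{3}.

Antiderivative: F(z) = \frac{4 e^{z}}{3} + \frac{4 e^{- z}}{3}; value = - \frac{4 e^{\frac{1}{2}}}{3} - \frac{4}{3 e^{\frac{1}{2}}} + \frac{4}{3 e} + \frac{4 e}{3}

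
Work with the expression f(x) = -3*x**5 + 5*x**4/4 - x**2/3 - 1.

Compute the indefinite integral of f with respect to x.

F(x) = -x**6/2 + x**5/4 - x**3/9 - x + C

The integrand splits into summands that can be handled one at a time.
Check: d/dx[-x**6/2 + x**5/4 - x**3/9 - x] = -3*x**5 + 5*x**4/4 - x**2/3 - 1 = f(x).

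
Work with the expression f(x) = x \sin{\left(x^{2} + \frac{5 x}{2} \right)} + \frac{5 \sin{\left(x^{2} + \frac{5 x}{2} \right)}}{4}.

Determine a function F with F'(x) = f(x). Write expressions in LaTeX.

f matches the chain-rule pattern g'(h)*h' with inner function h(x) = x^{2} + \frac{5 x}{2}; substituting u = h(x) collapses the integral.
Check: d/dx[- \frac{\cos{\left(x^{2} + \frac{5 x}{2} \right)}}{2}] = x \sin{\left(x^{2} + \frac{5 x}{2} \right)} + \frac{5 \sin{\left(x^{2} + \frac{5 x}{2} \right)}}{4} = f(x).

An antiderivative is F(x) = - \frac{\cos{\left(x^{2} + \frac{5 x}{2} \right)}}{2}.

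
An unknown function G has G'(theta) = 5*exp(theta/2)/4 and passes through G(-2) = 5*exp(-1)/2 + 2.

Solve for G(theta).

G(theta) = (5*exp(theta/2) + 4)/2

Differentiate the proposed G(theta) back; it has to land on the given G'(theta).
A general antiderivative is 5*exp(theta/2)/2 + C.
The condition gives C = 5*exp(-1)/2 + 2 - (5*exp(-1)/2) = 2.
So G(theta) = (5*exp(theta/2) + 4)/2.
Check: d/dtheta[(5*exp(theta/2) + 4)/2] = 5*exp(theta/2)/4 = G'(theta).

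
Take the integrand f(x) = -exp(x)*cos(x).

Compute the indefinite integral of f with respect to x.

F(x) = -exp(x)*sin(x)/2 - exp(x)*cos(x)/2 + C

Differentiate the proposed F(x) back; it has to land on f(x) exactly.
Check: d/dx[-exp(x)*sin(x)/2 - exp(x)*cos(x)/2] = -exp(x)*cos(x) = f(x).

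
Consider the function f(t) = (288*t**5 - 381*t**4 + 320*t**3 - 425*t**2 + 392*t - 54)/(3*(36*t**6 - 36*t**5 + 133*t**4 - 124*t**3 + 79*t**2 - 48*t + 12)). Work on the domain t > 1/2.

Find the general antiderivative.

F(t) = 4*log(t**2 + 3)/3 - 5*atan(3*t/2)/3 - 1/(2*(2*t - 1)) + C

A candidate is checked by its d/dt: the result must match f(t).
Check: d/dt[4*log(t**2 + 3)/3 - 5*atan(3*t/2)/3 - 1/(2*(2*t - 1))] = (288*t**5 - 381*t**4 + 320*t**3 - 425*t**2 + 392*t - 54)/(108*t**6 - 108*t**5 + 399*t**4 - 372*t**3 + 237*t**2 - 144*t + 36), which equals f(t).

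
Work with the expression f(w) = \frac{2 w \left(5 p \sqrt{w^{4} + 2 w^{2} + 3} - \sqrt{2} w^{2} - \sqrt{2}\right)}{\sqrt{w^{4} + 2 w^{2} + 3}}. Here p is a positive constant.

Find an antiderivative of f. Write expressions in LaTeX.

An antiderivative is F(w) = 5 p w^{2} - \sqrt{2 w^{4} + 4 w^{2} + 6}.

An antiderivative F(w) passes only if d/dw[F] lands on f(w) exactly.
Check: d/dw[5 p w^{2} - \sqrt{2 w^{4} + 4 w^{2} + 6}] = \frac{10 p w \sqrt{w^{4} + 2 w^{2} + 3} - 2 \sqrt{2} w^{3} - 2 \sqrt{2} w}{\sqrt{w^{4} + 2 w^{2} + 3}}, which equals f(w).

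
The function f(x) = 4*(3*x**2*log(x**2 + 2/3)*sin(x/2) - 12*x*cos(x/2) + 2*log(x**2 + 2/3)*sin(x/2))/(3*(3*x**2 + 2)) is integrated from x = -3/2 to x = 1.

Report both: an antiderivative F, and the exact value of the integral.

f has the shape u'v + uv' for u = -8*cos(x/2)/3 and v = log(x**2 + 2/3) — it is the derivative of the product u*v.
F(x) = -8*log(x**2 + 2/3)*cos(x/2)/3 is an antiderivative of f.
Check: d/dx[-8*log(x**2 + 2/3)*cos(x/2)/3] = (12*x**2*log(x**2 + 2/3)*sin(x/2) - 48*x*cos(x/2) + 8*log(x**2 + 2/3)*sin(x/2))/(9*x**2 + 6), which equals f(x).
F(1) = -8*log(5/3)*cos(1/2)/3; F(-3/2) = -8*log(35/12)*cos(3/4)/3.
Integral = F(1) - F(-3/2) = -8*log(5/3)*cos(1/2)/3 + 8*log(35/12)*cos(3/4)/3.

Antiderivative: F(x) = -8*log(x**2 + 2/3)*cos(x/2)/3; value = -8*log(5/3)*cos(1/2)/3 + 8*log(35/12)*cos(3/4)/3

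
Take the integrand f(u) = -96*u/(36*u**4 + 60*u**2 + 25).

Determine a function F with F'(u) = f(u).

f matches the chain-rule pattern g'(h)*h' with inner function h(u) = 3*u**2 + 5/2; substituting w = h(u) collapses the integral.
Check: d/du[8/(6*u**2 + 5)] = -96*u/(36*u**4 + 60*u**2 + 25) = f(u).

An antiderivative is F(u) = 8/(6*u**2 + 5).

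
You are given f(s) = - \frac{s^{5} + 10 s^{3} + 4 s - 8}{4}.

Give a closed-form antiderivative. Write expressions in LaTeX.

Check any antiderivative F(s) by computing F'(s) and comparing it with f(s).
Check: d/ds[\frac{s \left(- s^{5} - 15 s^{3} - 12 s + 48\right)}{24}] = - \frac{s^{5}}{4} - \frac{5 s^{3}}{2} - s + 2, which equals f(s).

An antiderivative is F(s) = \frac{s \left(- s^{5} - 15 s^{3} - 12 s + 48\right)}{24}.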